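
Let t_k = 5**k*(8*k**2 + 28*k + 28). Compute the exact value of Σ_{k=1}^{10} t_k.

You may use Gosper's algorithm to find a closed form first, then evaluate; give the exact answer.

Σ = 12988281220

Ratio r(k) = 5*(2*k**2 + 11*k + 16)/(2*k**2 + 7*k + 7).
So A=5 and B=1, with C=k**2 + 7*k/2 + 7/2.
Need (5)·f(k+1) − (1)·f(k) = k**2 + 7*k/2 + 7/2.
From deg A=0, deg B=0, deg C=2: d=2.
Match coefficients ⇒ f(k) = (k**2 + k + 1)/4.
R(k) = B(k−1)·f(k)/C(k) = (k**2 + k + 1)/(2*(2*k**2 + 7*k + 7)); s_k = R·t_k = 2*5**k*(k**2 + k + 1).
s_(k+1) − s_k = 5**k*(8*k**2 + 28*k + 28) = t_k.
Σ_(k=1)^(10) t_k = s_(11) − s_(1) = 12988281250 − (30) = 12988281220.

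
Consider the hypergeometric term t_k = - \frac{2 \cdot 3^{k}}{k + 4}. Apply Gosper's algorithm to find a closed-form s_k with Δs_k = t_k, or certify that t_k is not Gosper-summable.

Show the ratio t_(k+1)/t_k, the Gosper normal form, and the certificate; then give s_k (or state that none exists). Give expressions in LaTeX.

t_(k+1)/t_k = 3*(k + 4)/(k + 5).
Take A(k)=3*k + 12, B(k)=k + 5, C(k)=1.
Key eq: (3*k + 12)·f(k+1) = (k + 4)·f(k) + (1).
d = -1 from the (1,1,0) case.
deg f ≤ -1 is impossible — no certificate.

none (Gosper's algorithm certifies no s_k)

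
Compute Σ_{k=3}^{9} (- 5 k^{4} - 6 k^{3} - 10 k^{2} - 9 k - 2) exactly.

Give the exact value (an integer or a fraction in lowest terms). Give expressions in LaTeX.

r(k) = (5*k**4 + 26*k**3 + 58*k**2 + 67*k + 32)/(5*k**4 + 6*k**3 + 10*k**2 + 9*k + 2) after simplifying.
Gosper form: A/B · C(k+1)/C(k) with A=1, B=1, C=k**4 + 6*k**3/5 + 2*k**2 + 9*k/5 + 2/5.
f must satisfy (1)·f(k+1) − (1)·f(k) = k**4 + 6*k**3/5 + 2*k**2 + 9*k/5 + 2/5.
Bound: deg f ≤ 5.
A polynomial solution: f(k) = k*(k**4 - k**3 + 2*k**2 + k - 1)/5.
Get s_k = R·t_k = k*(-k**4 + k**3 - 2*k**2 - k + 1) with R(k) = B(k−1)f(k)/C(k) = k*(k**4 - k**3 + 2*k**2 + k - 1)/(5*k**4 + 6*k**3 + 10*k**2 + 9*k + 2).
Verify: -5*k**4 - 6*k**3 - 10*k**2 - 9*k - 2 matches t_k.
Sum = s_(10) − s_(3); s_(10) = -92090, s_(3) = -222 ⇒ -91868.

Σ = -91868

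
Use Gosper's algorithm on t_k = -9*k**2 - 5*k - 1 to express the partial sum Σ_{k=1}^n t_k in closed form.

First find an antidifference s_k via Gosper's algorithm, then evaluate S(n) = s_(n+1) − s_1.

Step 1: r(k) = (9*k**2 + 23*k + 15)/(9*k**2 + 5*k + 1).
Factor: A=1; B=1; C=k**2 + 5*k/9 + 1/9.
Set up (1)·f(k+1) − (1)·f(k) − (k**2 + 5*k/9 + 1/9) = 0.
From deg A=0, deg B=0, deg C=2: d=3.
A polynomial solution: f(k) = k**2*(3*k - 2)/9.
Certificate R = B(k−1)f/C = k**2*(3*k - 2)/(9*k**2 + 5*k + 1) gives s_k = k**2*(2 - 3*k).
Check: Δs_k = -9*k**2 - 5*k - 1. ✓
s_(n+1) = -3*n**3 - 7*n**2 - 5*n - 1 and s_(1) = -1, so S(n) = n*(-3*n**2 - 7*n - 5).

S(n) = n*(-3*n**2 - 7*n - 5)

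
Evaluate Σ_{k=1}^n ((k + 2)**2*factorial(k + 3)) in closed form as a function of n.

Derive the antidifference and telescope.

S(n) = n*factorial(n + 4) + factorial(n + 4) - 24

Compute t_(k+1)/t_k: get (k + 3)**2*(k + 4)/(k + 2)**2.
Normal form (A,B,C) = (k + 4, 1, k**2 + 4*k + 4).
Need (k + 4)·f(k+1) − (1)·f(k) = k**2 + 4*k + 4.
Bound: deg f ≤ 1.
Solving with deg f ≤ 1: f(k) = k.
Then R = B(k−1)f/C = k/(k + 2)**2, so s_k = R(k)·t_k = k*factorial(k + 3).
Δs = (k + 2)**2*factorial(k + 3), as required.
s_(n+1) = (n + 1)*factorial(n + 4) and s_(1) = 24, so S(n) = n*factorial(n + 4) + factorial(n + 4) - 24.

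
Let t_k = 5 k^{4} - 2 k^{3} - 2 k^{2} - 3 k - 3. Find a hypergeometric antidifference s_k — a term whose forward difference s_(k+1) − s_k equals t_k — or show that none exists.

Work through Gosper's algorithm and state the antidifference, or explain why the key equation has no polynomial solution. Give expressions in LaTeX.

Step 1: r(k) = (5*k**4 + 18*k**3 + 22*k**2 + 7*k - 5)/(5*k**4 - 2*k**3 - 2*k**2 - 3*k - 3).
Normal form (A,B,C) = (1, 1, k**4 - 2*k**3/5 - 2*k**2/5 - 3*k/5 - 3/5).
Solve (1)·f(k+1) − (1)·f(k) = k**4 - 2*k**3/5 - 2*k**2/5 - 3*k/5 - 3/5.
Degrees (0,0,4) ⇒ d ≤ 5.
Solving with deg f ≤ 5: f(k) = k*(k**4 - 3*k**3 + 2*k**2 - k - 2)/5.
So s_k = (B(k−1)f/C)·t_k = (k*(k**4 - 3*k**3 + 2*k**2 - k - 2)/(5*k**4 - 2*k**3 - 2*k**2 - 3*k - 3))·t_k = k*(k**4 - 3*k**3 + 2*k**2 - k - 2).
Δs = 5*k**4 - 2*k**3 - 2*k**2 - 3*k - 3, as required.

s_k = k \left(k^{4} - 3 k^{3} + 2 k^{2} - k - 2\right)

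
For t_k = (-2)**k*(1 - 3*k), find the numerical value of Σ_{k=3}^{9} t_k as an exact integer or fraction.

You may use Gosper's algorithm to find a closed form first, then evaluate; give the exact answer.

Σ = 9232

The ratio is 2*(-3*k - 2)/(3*k - 1).
A = -2, B = 1, C = k - 1/3.
Set up (-2)·f(k+1) − (1)·f(k) − (k - 1/3) = 0.
d = 1 from the (0,0,1) case.
Solving with deg f ≤ 1: f(k) = -(k - 1)/3.
Certificate R = B(k−1)f/C = -(k - 1)/(3*k - 1) gives s_k = (-2)**k*(k - 1).
Δs = (-2)**k*(1 - 3*k), as required.
Sum = s_(10) − s_(3); s_(10) = 9216, s_(3) = -16 ⇒ 9232.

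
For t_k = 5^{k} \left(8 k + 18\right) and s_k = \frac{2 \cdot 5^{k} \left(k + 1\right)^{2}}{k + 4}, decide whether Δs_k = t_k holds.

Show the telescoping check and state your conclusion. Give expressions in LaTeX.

Invalid: residual \frac{5^{k} \left(- 24 k^{2} - 144 k - 210\right)}{k^{2} + 9 k + 20} ≠ 0.

s_(k+1) = 10*5**k*(k + 2)**2/(k + 5)
s_(k+1) − s_k = 5**k*(8*k**3 + 66*k**2 + 178*k + 150)/(k**2 + 9*k + 20)
(s_(k+1) − s_k) − t_k = 5**k*(-24*k**2 - 144*k - 210)/(k**2 + 9*k + 20)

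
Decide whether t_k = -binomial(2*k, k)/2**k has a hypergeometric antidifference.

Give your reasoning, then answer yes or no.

r(k) = (2*k + 1)/(k + 1) after simplifying.
So A=2*k + 1 and B=k + 1, with C=1.
Need (2*k + 1)·f(k+1) − (k)·f(k) = 1.
deg f ≤ -1 (via 1,1,0).
deg f ≤ -1 is impossible — no certificate.

No — key equation has no polynomial f.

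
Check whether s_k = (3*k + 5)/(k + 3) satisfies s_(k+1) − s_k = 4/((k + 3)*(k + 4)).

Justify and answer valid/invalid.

s_(k+1) = (3*k + 8)/(k + 4)
s_(k+1) − s_k = 4/(k**2 + 7*k + 12)
(s_(k+1) − s_k) − t_k = 0

valid; difference matches t_k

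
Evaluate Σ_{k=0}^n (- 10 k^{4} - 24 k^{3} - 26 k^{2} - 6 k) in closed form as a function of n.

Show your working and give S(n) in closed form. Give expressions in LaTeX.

The ratio is (5*k**4 + 32*k**3 + 79*k**2 + 85*k + 33)/(k*(5*k**3 + 12*k**2 + 13*k + 3)).
A = 1, B = 1, C = k**4 + 12*k**3/5 + 13*k**2/5 + 3*k/5.
f must satisfy (1)·f(k+1) − (1)·f(k) = k**4 + 12*k**3/5 + 13*k**2/5 + 3*k/5.
From deg A=0, deg B=0, deg C=4: d=5.
Solving with deg f ≤ 5: f(k) = k*(k - 1)*(2*k**3 + 3*k**2 + 3*k - 1)/10.
So s_k = (B(k−1)f/C)·t_k = ((k - 1)*(2*k**3 + 3*k**2 + 3*k - 1)/(2*(5*k**3 + 12*k**2 + 13*k + 3)))·t_k = k*(-2*k**4 - k**3 + 4*k - 1).
Δs = 2*k*(-5*k**3 - 12*k**2 - 13*k - 3), as required.
Telescope: S(n) = s_(n+1) − s_(0) = n*(-2*n**4 - 11*n**3 - 24*n**2 - 22*n - 7) − (0) = n*(-2*n**4 - 11*n**3 - 24*n**2 - 22*n - 7).

S(n) = n \left(- 2 n^{4} - 11 n^{3} - 24 n^{2} - 22 n - 7\right)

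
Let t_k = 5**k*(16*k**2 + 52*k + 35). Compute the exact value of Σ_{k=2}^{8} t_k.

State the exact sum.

Σ = 685546325

t_(k+1)/t_k = 5*(16*k**2 + 84*k + 103)/(16*k**2 + 52*k + 35).
Normal form (A,B,C) = (5, 1, k**2 + 13*k/4 + 35/16).
Solve (5)·f(k+1) − (1)·f(k) = k**2 + 13*k/4 + 35/16.
Degrees (0,0,2) ⇒ d ≤ 2.
Solve for f: f(k) = k*(4*k + 3)/16 (degree 2 ≤ 2).
So s_k = (B(k−1)f/C)·t_k = (k*(4*k + 3)/(16*k**2 + 52*k + 35))·t_k = 5**k*k*(4*k + 3).
Verify: 5**k*(16*k**2 + 52*k + 35) matches t_k.
Σ_(k=2)^(8) t_k = s_(9) − s_(2) = 685546875 − (550) = 685546325.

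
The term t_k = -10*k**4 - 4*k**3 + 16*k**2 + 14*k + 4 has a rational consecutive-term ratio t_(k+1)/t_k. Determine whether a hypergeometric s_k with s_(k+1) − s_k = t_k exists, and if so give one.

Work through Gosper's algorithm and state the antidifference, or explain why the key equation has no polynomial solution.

s_k = 2*k**2*(-k**3 + 2*k**2 + 2*k - 1)

r(k) = (5*k**4 + 22*k**3 + 28*k**2 + 3*k - 10)/(5*k**4 + 2*k**3 - 8*k**2 - 7*k - 2) after simplifying.
Take A(k)=1, B(k)=1, C(k)=k**4 + 2*k**3/5 - 8*k**2/5 - 7*k/5 - 2/5.
Need (1)·f(k+1) − (1)·f(k) = k**4 + 2*k**3/5 - 8*k**2/5 - 7*k/5 - 2/5.
d = 5 from the (0,0,4) case.
Match coefficients ⇒ f(k) = k**2*(k + 1)*(k**2 - 3*k + 1)/5.
So s_k = (B(k−1)f/C)·t_k = (k**2*(k**2 - 3*k + 1)/(5*k**3 - 3*k**2 - 5*k - 2))·t_k = 2*k**2*(-k**3 + 2*k**2 + 2*k - 1).
Δs = -10*k**4 - 4*k**3 + 16*k**2 + 14*k + 4, as required.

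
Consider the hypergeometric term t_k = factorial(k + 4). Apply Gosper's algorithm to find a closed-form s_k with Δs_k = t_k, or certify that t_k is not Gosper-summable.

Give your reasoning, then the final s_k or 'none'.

The ratio is k + 5.
Factor: A=k + 5; B=1; C=1.
f must satisfy (k + 5)·f(k+1) − (1)·f(k) = 1.
From deg A=1, deg B=0, deg C=0: d=-1.
Bound -1 < 0, so the key equation has no polynomial solution.

none — t_k is not Gosper-summable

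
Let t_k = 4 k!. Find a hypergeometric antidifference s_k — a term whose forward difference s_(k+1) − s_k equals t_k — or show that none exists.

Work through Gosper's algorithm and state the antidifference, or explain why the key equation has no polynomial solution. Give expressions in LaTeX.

The ratio is k + 1.
Factor: A=k + 1; B=1; C=1.
Set up (k + 1)·f(k+1) − (1)·f(k) − (1) = 0.
d = -1 from the (1,0,0) case.
Bound -1 < 0, so the key equation has no polynomial solution.

no hypergeometric antidifference exists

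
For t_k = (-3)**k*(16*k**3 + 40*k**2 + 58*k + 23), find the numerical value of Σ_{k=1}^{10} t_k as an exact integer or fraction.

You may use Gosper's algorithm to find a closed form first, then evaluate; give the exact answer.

Compute t_(k+1)/t_k: get 3*(-16*k**3 - 88*k**2 - 186*k - 137)/(16*k**3 + 40*k**2 + 58*k + 23).
Take A(k)=-3, B(k)=1, C(k)=k**3 + 5*k**2/2 + 29*k/8 + 23/16.
Solve (-3)·f(k+1) − (1)·f(k) = k**3 + 5*k**2/2 + 29*k/8 + 23/16.
Bound: deg f ≤ 3.
Solving with deg f ≤ 3: f(k) = -(4*k**3 + k**2 + 4*k - 1)/16.
Then R = B(k−1)f/C = -(4*k**3 + k**2 + 4*k - 1)/(16*k**3 + 40*k**2 + 58*k + 23), so s_k = R(k)·t_k = (-3)**k*(-4*k**3 - k**2 - 4*k + 1).
Δs = (-3)**k*(16*k**3 + 40*k**2 + 58*k + 23), as required.
Evaluate s at k=11 and k=1: 972182736 and 24; difference 972182712.

Σ = 972182712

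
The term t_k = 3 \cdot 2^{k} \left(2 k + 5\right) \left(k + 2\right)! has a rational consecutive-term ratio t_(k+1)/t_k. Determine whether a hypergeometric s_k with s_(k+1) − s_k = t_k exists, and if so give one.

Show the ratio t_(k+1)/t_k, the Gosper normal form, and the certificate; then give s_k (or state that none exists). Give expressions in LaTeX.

s_k = 3 \cdot 2^{k} \left(k + 2\right)!

t_(k+1)/t_k = 2*(k + 3)*(2*k + 7)/(2*k + 5).
Take A(k)=2*k + 6, B(k)=1, C(k)=k + 5/2.
f must satisfy (2*k + 6)·f(k+1) − (1)·f(k) = k + 5/2.
d = 0 from the (1,0,1) case.
A polynomial solution: f(k) = 1/2.
Then R = B(k−1)f/C = 1/(2*k + 5), so s_k = R(k)·t_k = 3*2**k*factorial(k + 2).
s_(k+1) − s_k = 3*2**k*(2*k + 5)*factorial(k + 2) = t_k.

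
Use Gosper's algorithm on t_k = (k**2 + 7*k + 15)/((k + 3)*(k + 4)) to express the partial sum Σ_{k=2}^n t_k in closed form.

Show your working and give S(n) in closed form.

S(n) = (5*n**2 + 18*n - 23)/(5*(n + 4))

Compute t_(k+1)/t_k: get (k + 3)*(7*k + (k + 1)**2 + 22)/((k + 5)*(k**2 + 7*k + 15)).
Gosper form: A/B · C(k+1)/C(k) with A=k + 3, B=k + 5, C=k**2 + 7*k + 15.
f must satisfy (k + 3)·f(k+1) − (k + 4)·f(k) = k**2 + 7*k + 15.
Degrees (1,1,2) ⇒ d ≤ 2.
Solving with deg f ≤ 2: f(k) = k*(k + 4).
So s_k = (B(k−1)f/C)·t_k = (k*(k + 4)**2/(k**2 + 7*k + 15))·t_k = k*(k + 4)/(k + 3).
Verify: (k**2 + 7*k + 15)/(k**2 + 7*k + 12) matches t_k.
Telescope: S(n) = s_(n+1) − s_(2) = (n**2 + 6*n + 5)/(n + 4) − (12/5) = (5*n**2 + 18*n - 23)/(5*(n + 4)).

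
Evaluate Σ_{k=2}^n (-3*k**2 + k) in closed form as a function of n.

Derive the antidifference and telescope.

S(n) = -n**3 - n**2 + 2

Ratio r(k) = (-k + 3*(k + 1)**2 - 1)/(k*(3*k - 1)).
So A=1 and B=1, with C=k**2 - k/3.
Need (1)·f(k+1) − (1)·f(k) = k**2 - k/3.
Degrees (0,0,2) ⇒ d ≤ 3.
Solving with deg f ≤ 3: f(k) = k*(k - 1)**2/3.
Then R = B(k−1)f/C = (k - 1)**2/(3*k - 1), so s_k = R(k)·t_k = k*(-k**2 + 2*k - 1).
Verify: k*(1 - 3*k) matches t_k.
Evaluate: s_(n+1) = n**2*(-n - 1); subtract s_(2) = -2 ⇒ S(n) = -n**3 - n**2 + 2.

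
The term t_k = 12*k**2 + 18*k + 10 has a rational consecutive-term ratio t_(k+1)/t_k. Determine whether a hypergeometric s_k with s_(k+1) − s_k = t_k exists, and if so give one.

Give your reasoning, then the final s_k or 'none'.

s_k = k*(4*k**2 + 3*k + 3)

Step 1: r(k) = (6*k**2 + 21*k + 20)/(6*k**2 + 9*k + 5).
So A=1 and B=1, with C=k**2 + 3*k/2 + 5/6.
Key eq: (1)·f(k+1) = (1)·f(k) + (k**2 + 3*k/2 + 5/6).
d = 3 from the (0,0,2) case.
Solving with deg f ≤ 3: f(k) = k*(4*k**2 + 3*k + 3)/12.
R(k) = B(k−1)·f(k)/C(k) = k*(4*k**2 + 3*k + 3)/(2*(6*k**2 + 9*k + 5)); s_k = R·t_k = k*(4*k**2 + 3*k + 3).
Verify: 12*k**2 + 18*k + 10 matches t_k.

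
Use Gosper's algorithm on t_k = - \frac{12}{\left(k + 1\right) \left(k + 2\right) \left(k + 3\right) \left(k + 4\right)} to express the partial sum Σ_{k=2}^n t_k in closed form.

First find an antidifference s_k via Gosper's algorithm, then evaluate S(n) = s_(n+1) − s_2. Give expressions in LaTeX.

Step 1: r(k) = (k + 1)/(k + 5).
Take A(k)=k + 1, B(k)=k + 5, C(k)=1.
Solve (k + 1)·f(k+1) − (k + 4)·f(k) = 1.
Bound: deg f ≤ 3.
Solve for f: f(k) = k*(k**2 + 6*k + 11)/18 (degree 3 ≤ 3).
Then R = B(k−1)f/C = k*(k + 4)*(k**2 + 6*k + 11)/18, so s_k = R(k)·t_k = 2*k*(-k**2 - 6*k - 11)/(3*(k + 1)*(k + 2)*(k + 3)).
Verify: -12/(k**4 + 10*k**3 + 35*k**2 + 50*k + 24) matches t_k.
s_(n+1) = 2*(-n**3 - 9*n**2 - 26*n - 18)/(3*(n**3 + 9*n**2 + 26*n + 24)) and s_(2) = -3/5, so S(n) = (-n**3 - 9*n**2 - 26*n + 36)/(15*(n**3 + 9*n**2 + 26*n + 24)).

S(n) = \frac{- n^{3} - 9 n^{2} - 26 n + 36}{15 \left(n^{3} + 9 n^{2} + 26 n + 24\right)}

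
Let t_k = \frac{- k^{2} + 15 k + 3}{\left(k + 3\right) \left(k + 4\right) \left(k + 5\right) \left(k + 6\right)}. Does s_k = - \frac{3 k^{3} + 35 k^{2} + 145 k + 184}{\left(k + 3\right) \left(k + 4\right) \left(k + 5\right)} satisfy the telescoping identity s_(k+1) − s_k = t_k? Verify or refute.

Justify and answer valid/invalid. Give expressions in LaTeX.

s_(k+1) = (-145*k - 3*(k + 1)**3 - 35*(k + 1)**2 - 329)/((k + 4)*(k + 5)*(k + 6))
s_(k+1) − s_k = (-k**2 + 15*k + 3)/(k**4 + 18*k**3 + 119*k**2 + 342*k + 360)
(s_(k+1) − s_k) − t_k = 0

Valid: the claim telescopes to t_k.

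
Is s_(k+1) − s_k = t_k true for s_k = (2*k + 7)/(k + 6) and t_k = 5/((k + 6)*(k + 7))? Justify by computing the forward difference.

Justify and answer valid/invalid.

valid; difference matches t_k

s_(k+1) = (2*k + 9)/(k + 7)
s_(k+1) − s_k = 5/(k**2 + 13*k + 42)
(s_(k+1) − s_k) − t_k = 0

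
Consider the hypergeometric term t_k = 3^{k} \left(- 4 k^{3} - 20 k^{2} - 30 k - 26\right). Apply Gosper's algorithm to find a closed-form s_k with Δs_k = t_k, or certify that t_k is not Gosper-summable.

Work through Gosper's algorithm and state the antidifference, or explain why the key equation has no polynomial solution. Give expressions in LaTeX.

Ratio r(k) = 3*(2*k**3 + 16*k**2 + 41*k + 40)/(2*k**3 + 10*k**2 + 15*k + 13).
A = 3, B = 1, C = k**3 + 5*k**2 + 15*k/2 + 13/2.
f must satisfy (3)·f(k+1) − (1)·f(k) = k**3 + 5*k**2 + 15*k/2 + 13/2.
Degrees (0,0,3) ⇒ d ≤ 3.
Match coefficients ⇒ f(k) = (k + 1)*(2*k**2 - k + 4)/4.
Get s_k = R·t_k = 3**k*(-2*k**3 - k**2 - 3*k - 4) with R(k) = B(k−1)f(k)/C(k) = (k + 1)*(2*k**2 - k + 4)/(2*(2*k**3 + 10*k**2 + 15*k + 13)).
Check: Δs_k = 3**k*(-4*k**3 - 20*k**2 - 30*k - 26). ✓

s_k = 3^{k} \left(- 2 k^{3} - k^{2} - 3 k - 4\right)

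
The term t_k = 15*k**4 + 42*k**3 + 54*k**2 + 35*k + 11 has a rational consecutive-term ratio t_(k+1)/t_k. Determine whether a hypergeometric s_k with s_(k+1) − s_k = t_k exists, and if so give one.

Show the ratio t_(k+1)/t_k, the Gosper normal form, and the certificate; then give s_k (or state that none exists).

t_(k+1)/t_k = (15*k**4 + 102*k**3 + 270*k**2 + 329*k + 157)/(15*k**4 + 42*k**3 + 54*k**2 + 35*k + 11).
Factor: A=1; B=1; C=k**4 + 14*k**3/5 + 18*k**2/5 + 7*k/3 + 11/15.
Key eq: (1)·f(k+1) = (1)·f(k) + (k**4 + 14*k**3/5 + 18*k**2/5 + 7*k/3 + 11/15).
Bound: deg f ≤ 5.
Solving with deg f ≤ 5: f(k) = k*(3*k**4 + 3*k**3 + 2*k**2 + k + 2)/15.
So s_k = (B(k−1)f/C)·t_k = (k*(3*k**4 + 3*k**3 + 2*k**2 + k + 2)/(15*k**4 + 42*k**3 + 54*k**2 + 35*k + 11))·t_k = k*(3*k**4 + 3*k**3 + 2*k**2 + k + 2).
Check: Δs_k = 15*k**4 + 42*k**3 + 54*k**2 + 35*k + 11. ✓

s_k = k*(3*k**4 + 3*k**3 + 2*k**2 + k + 2)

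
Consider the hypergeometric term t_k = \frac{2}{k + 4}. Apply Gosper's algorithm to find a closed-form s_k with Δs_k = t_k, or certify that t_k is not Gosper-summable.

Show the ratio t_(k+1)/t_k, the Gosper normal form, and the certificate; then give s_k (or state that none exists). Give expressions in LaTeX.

Compute t_(k+1)/t_k: get (k + 4)/(k + 5).
Take A(k)=k + 4, B(k)=k + 5, C(k)=1.
Solve (k + 4)·f(k+1) − (k + 4)·f(k) = 1.
deg f ≤ 0 (via 1,1,0).
Write f(k) = c0. Then LHS − RHS = -1, requiring -1 = 0: contradictory. No certificate.

not Gosper-summable; s_k does not exist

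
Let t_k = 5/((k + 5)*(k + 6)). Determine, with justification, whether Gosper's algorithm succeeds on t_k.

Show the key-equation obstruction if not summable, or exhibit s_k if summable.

Yes. s_k = k/(k + 5).

Compute t_(k+1)/t_k: get (k + 5)/(k + 7).
Gosper form: A/B · C(k+1)/C(k) with A=k + 5, B=k + 7, C=1.
Set up (k + 5)·f(k+1) − (k + 6)·f(k) − (1) = 0.
Degrees (1,1,0) ⇒ d ≤ 1.
Coefficient equations give f(k) = k/5.
So s_k = (B(k−1)f/C)·t_k = (k*(k + 6)/5)·t_k = k/(k + 5).
s_(k+1) − s_k = 5/(k**2 + 11*k + 30) = t_k.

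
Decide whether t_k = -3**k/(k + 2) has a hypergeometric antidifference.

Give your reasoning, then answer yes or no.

Ratio r(k) = 3*(k + 2)/(k + 3).
Normal form (A,B,C) = (3*k + 6, k + 3, 1).
Set up (3*k + 6)·f(k+1) − (k + 2)·f(k) − (1) = 0.
Bound: deg f ≤ -1.
Bound -1 < 0, so the key equation has no polynomial solution.

No. Not Gosper-summable.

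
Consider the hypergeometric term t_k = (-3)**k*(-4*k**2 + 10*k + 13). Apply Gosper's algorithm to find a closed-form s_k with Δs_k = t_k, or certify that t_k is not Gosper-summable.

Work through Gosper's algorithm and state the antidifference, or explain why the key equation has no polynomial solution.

r(k) = 3*(-4*k**2 + 2*k + 19)/(4*k**2 - 10*k - 13) after simplifying.
Take A(k)=-3, B(k)=1, C(k)=k**2 - 5*k/2 - 13/4.
Set up (-3)·f(k+1) − (1)·f(k) − (k**2 - 5*k/2 - 13/4) = 0.
Degrees (0,0,2) ⇒ d ≤ 2.
Solving with deg f ≤ 2: f(k) = -(k**2 - 4*k - 1)/4.
Then R = B(k−1)f/C = -(k**2 - 4*k - 1)/(4*k**2 - 10*k - 13), so s_k = R(k)·t_k = (-3)**k*(k**2 - 4*k - 1).
Verify: (-3)**k*(-4*k**2 + 10*k + 13) matches t_k.

s_k = (-3)**k*(k**2 - 4*k - 1)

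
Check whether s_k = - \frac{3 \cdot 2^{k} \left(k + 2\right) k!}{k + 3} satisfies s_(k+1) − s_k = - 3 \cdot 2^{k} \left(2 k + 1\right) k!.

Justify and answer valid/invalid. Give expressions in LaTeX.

Invalid: residual \frac{3 \cdot 2^{k} \left(2 k^{2} + 7 k + 2\right) k!}{\left(k + 3\right) \left(k + 4\right)} ≠ 0.

s_(k+1) = -6*2**k*(k + 3)*factorial(k + 1)/(k + 4)
s_(k+1) − s_k = -3*2**k*(2*k + 5)*(k**2 + 4*k + 2)*factorial(k)/((k + 3)*(k + 4))
(s_(k+1) − s_k) − t_k = 3*2**k*(2*k**2 + 7*k + 2)*factorial(k)/((k + 3)*(k + 4))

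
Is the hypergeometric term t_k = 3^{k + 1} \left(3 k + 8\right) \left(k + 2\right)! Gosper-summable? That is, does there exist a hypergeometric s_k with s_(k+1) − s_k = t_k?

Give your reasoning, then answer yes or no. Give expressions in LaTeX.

r(k) = 3*(k + 3)*(3*k + 11)/(3*k + 8) after simplifying.
Factor: A=3*k + 9; B=1; C=k + 8/3.
Need (3*k + 9)·f(k+1) − (1)·f(k) = k + 8/3.
Degrees (1,0,1) ⇒ d ≤ 0.
Solving with deg f ≤ 0: f(k) = 1/3.
Certificate R = B(k−1)f/C = 1/(3*k + 8) gives s_k = 3**(k + 1)*factorial(k + 2).
Δs = 3**(k + 1)*(3*k + 8)*factorial(k + 2), as required.

Yes. s_k = 3^{k + 1} \left(k + 2\right)!.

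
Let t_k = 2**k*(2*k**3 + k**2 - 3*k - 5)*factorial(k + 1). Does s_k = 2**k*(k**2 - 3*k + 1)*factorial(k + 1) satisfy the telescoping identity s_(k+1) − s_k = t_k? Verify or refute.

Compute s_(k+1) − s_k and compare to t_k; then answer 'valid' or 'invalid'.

s_(k+1) = 2**(k + 1)*(k**2 - k - 1)*factorial(k + 2)
s_(k+1) − s_k = 2**k*(2*k**3 + k**2 - 3*k - 5)*factorial(k + 1)
(s_(k+1) − s_k) − t_k = 0

Valid — Δs_k = t_k.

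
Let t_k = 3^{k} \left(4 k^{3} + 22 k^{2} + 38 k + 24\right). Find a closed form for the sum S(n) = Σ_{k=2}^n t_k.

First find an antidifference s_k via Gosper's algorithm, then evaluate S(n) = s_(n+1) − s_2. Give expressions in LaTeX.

S(n) = 6 \cdot 3^{n} n^{3} + 24 \cdot 3^{n} n^{2} + 42 \cdot 3^{n} n + 24 \cdot 3^{n} - 288

Step 1: r(k) = 3*(2*k**3 + 17*k**2 + 47*k + 44)/(2*k**3 + 11*k**2 + 19*k + 12).
A = 3, B = 1, C = k**3 + 11*k**2/2 + 19*k/2 + 6.
Need (3)·f(k+1) − (1)·f(k) = k**3 + 11*k**2/2 + 19*k/2 + 6.
Bound: deg f ≤ 3.
Coefficient equations give f(k) = k*(k**2 + k + 2)/2.
Get s_k = R·t_k = 2*3**k*k*(k**2 + k + 2) with R(k) = B(k−1)f(k)/C(k) = k*(k**2 + k + 2)/((k + 3)*(2*k**2 + 5*k + 4)).
Verify: 3**k*(4*k**3 + 22*k**2 + 38*k + 24) matches t_k.
Evaluate: s_(n+1) = 6*3**n*(n**3 + 4*n**2 + 7*n + 4); subtract s_(2) = 288 ⇒ S(n) = 6*3**n*n**3 + 24*3**n*n**2 + 42*3**n*n + 24*3**n - 288.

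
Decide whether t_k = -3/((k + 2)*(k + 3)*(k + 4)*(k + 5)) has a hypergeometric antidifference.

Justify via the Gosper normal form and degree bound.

t_(k+1)/t_k = (k + 2)/(k + 6).
Normal form (A,B,C) = (k + 2, k + 6, 1).
Solve (k + 2)·f(k+1) − (k + 5)·f(k) = 1.
d = 3 from the (1,1,0) case.
Solve for f: f(k) = k*(k**2 + 9*k + 26)/72 (degree 3 ≤ 3).
R(k) = B(k−1)·f(k)/C(k) = k*(k + 5)*(k**2 + 9*k + 26)/72; s_k = R·t_k = k*(-k**2 - 9*k - 26)/(24*(k + 2)*(k + 3)*(k + 4)).
Verify: -3/(k**4 + 14*k**3 + 71*k**2 + 154*k + 120) matches t_k.

Yes. s_k = k*(-k**2 - 9*k - 26)/(24*(k + 2)*(k + 3)*(k + 4)).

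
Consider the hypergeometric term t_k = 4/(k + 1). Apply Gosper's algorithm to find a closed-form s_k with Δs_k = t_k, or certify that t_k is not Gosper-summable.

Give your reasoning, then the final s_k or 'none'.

t_(k+1)/t_k = (k + 1)/(k + 2).
So A=k + 1 and B=k + 2, with C=1.
Key eq: (k + 1)·f(k+1) = (k + 1)·f(k) + (1).
d = 0 from the (1,1,0) case.
Write f(k) = c0. Then LHS − RHS = -1, requiring -1 = 0: contradictory. No certificate.

none (Gosper's algorithm certifies no s_k)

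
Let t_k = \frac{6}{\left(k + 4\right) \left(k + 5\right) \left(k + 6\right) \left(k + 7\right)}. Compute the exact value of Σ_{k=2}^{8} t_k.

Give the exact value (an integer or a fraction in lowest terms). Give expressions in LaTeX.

Step 1: r(k) = (k + 4)/(k + 8).
Gosper form: A/B · C(k+1)/C(k) with A=k + 4, B=k + 8, C=1.
Need (k + 4)·f(k+1) − (k + 7)·f(k) = 1.
d = 3 from the (1,1,0) case.
Solve for f: f(k) = k*(k**2 + 15*k + 74)/360 (degree 3 ≤ 3).
Get s_k = R·t_k = k*(k**2 + 15*k + 74)/(60*(k + 4)*(k + 5)*(k + 6)) with R(k) = B(k−1)f(k)/C(k) = k*(k + 7)*(k**2 + 15*k + 74)/360.
s_(k+1) − s_k = 6/(k**4 + 22*k**3 + 179*k**2 + 638*k + 840) = t_k.
Σ_(k=2)^(8) t_k = s_(9) − s_(2) = 29/1820 − (3/280) = 19/3640.

Σ = 19/3640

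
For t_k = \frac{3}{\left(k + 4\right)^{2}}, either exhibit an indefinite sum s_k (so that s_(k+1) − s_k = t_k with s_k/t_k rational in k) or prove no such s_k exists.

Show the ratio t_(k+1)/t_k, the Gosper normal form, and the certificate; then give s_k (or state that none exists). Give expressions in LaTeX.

none (Gosper's algorithm certifies no s_k)

Compute t_(k+1)/t_k: get (k + 4)**2/(k + 5)**2.
Take A(k)=k**2 + 8*k + 16, B(k)=k**2 + 10*k + 25, C(k)=1.
Key eq: (k**2 + 8*k + 16)·f(k+1) = (k**2 + 8*k + 16)·f(k) + (1).
From deg A=2, deg B=2, deg C=0: d=0.
Generic f = c0 gives residual -1; -1 = 0 cannot hold, so t_k is not Gosper-summable.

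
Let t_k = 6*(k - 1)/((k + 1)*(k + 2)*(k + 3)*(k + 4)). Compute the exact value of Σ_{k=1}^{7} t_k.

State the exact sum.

t_(k+1)/t_k = k*(k + 1)/((k - 1)*(k + 5)).
Take A(k)=k + 1, B(k)=k + 5, C(k)=k - 1.
f must satisfy (k + 1)·f(k+1) − (k + 4)·f(k) = k - 1.
deg f ≤ 3 (via 1,1,1).
Solve for f: f(k) = -k*(k**2 + 6*k + 29)/36 (degree 3 ≤ 3).
Certificate R = B(k−1)f/C = -k*(k + 4)*(k**2 + 6*k + 29)/(36*(k - 1)) gives s_k = k*(-k**2 - 6*k - 29)/(6*(k + 1)*(k + 2)*(k + 3)).
Δs = 6*(k - 1)/(k**4 + 10*k**3 + 35*k**2 + 50*k + 24), as required.
Σ_(k=1)^(7) t_k = s_(8) − s_(1) = -94/495 − (-1/4) = 119/1980.

Σ = 119/1980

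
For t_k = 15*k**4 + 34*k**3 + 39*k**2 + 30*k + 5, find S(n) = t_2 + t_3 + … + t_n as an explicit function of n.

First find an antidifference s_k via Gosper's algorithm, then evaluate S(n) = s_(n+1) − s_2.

S(n) = 3*n**5 + 16*n**4 + 35*n**3 + 43*n**2 + 26*n - 123

The ratio is (15*k**4 + 94*k**3 + 231*k**2 + 270*k + 123)/(15*k**4 + 34*k**3 + 39*k**2 + 30*k + 5).
Gosper form: A/B · C(k+1)/C(k) with A=1, B=1, C=k**4 + 34*k**3/15 + 13*k**2/5 + 2*k + 1/3.
Set up (1)·f(k+1) − (1)·f(k) − (k**4 + 34*k**3/15 + 13*k**2/5 + 2*k + 1/3) = 0.
deg f ≤ 5 (via 0,0,4).
Solve for f: f(k) = k*(3*k - 2)*(k**3 + k**2 + k + 2)/15 (degree 5 ≤ 5).
R(k) = B(k−1)·f(k)/C(k) = k*(3*k - 2)*(k**3 + k**2 + k + 2)/(15*k**4 + 34*k**3 + 39*k**2 + 30*k + 5); s_k = R·t_k = k*(3*k**4 + k**3 + k**2 + 4*k - 4).
Check: Δs_k = 15*k**4 + 34*k**3 + 39*k**2 + 30*k + 5. ✓
Σ_(k=2)^n t_k = s_(n+1) − s_(2) = (3*n**5 + 16*n**4 + 35*n**3 + 43*n**2 + 26*n + 5) − (128), i.e. 3*n**5 + 16*n**4 + 35*n**3 + 43*n**2 + 26*n - 123.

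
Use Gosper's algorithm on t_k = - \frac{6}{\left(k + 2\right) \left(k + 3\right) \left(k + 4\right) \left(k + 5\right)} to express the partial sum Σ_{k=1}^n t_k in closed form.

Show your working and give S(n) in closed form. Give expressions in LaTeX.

t_(k+1)/t_k = (k + 2)/(k + 6).
A = k + 2, B = k + 6, C = 1.
Set up (k + 2)·f(k+1) − (k + 5)·f(k) − (1) = 0.
d = 3 from the (1,1,0) case.
A polynomial solution: f(k) = k*(k**2 + 9*k + 26)/72.
Then R = B(k−1)f/C = k*(k + 5)*(k**2 + 9*k + 26)/72, so s_k = R(k)·t_k = k*(-k**2 - 9*k - 26)/(12*(k + 2)*(k + 3)*(k + 4)).
Δs = -6/(k**4 + 14*k**3 + 71*k**2 + 154*k + 120), as required.
Telescope: S(n) = s_(n+1) − s_(1) = (-n**3 - 12*n**2 - 47*n - 36)/(12*(n**3 + 12*n**2 + 47*n + 60)) − (-1/20) = n*(-n**2 - 12*n - 47)/(30*(n**3 + 12*n**2 + 47*n + 60)).

S(n) = \frac{n \left(- n^{2} - 12 n - 47\right)}{30 \left(n^{3} + 12 n^{2} + 47 n + 60\right)}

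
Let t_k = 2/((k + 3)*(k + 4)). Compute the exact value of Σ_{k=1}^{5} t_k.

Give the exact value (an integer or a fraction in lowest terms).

t_(k+1)/t_k = (k + 3)/(k + 5).
So A=k + 3 and B=k + 5, with C=1.
Set up (k + 3)·f(k+1) − (k + 4)·f(k) − (1) = 0.
Bound: deg f ≤ 1.
Solving with deg f ≤ 1: f(k) = k/3.
Get s_k = R·t_k = 2*k/(3*(k + 3)) with R(k) = B(k−1)f(k)/C(k) = k*(k + 4)/3.
Check: Δs_k = 2/(k**2 + 7*k + 12). ✓
Telescoping: Σ = s_(6) − s_(1) = 4/9 − (1/6) = 5/18.

Σ = 5/18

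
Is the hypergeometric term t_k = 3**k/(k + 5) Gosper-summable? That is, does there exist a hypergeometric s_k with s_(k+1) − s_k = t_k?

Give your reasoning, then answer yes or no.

t_(k+1)/t_k = 3*(k + 5)/(k + 6).
A = 3*k + 15, B = k + 6, C = 1.
Need (3*k + 15)·f(k+1) − (k + 5)·f(k) = 1.
Bound: deg f ≤ -1.
deg f ≤ -1 is impossible — no certificate.

No — key equation has no polynomial f.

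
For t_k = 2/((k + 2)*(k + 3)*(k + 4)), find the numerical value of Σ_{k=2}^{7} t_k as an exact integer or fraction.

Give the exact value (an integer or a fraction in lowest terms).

Σ = 9/220

Compute t_(k+1)/t_k: get (k + 2)/(k + 5).
A = k + 2, B = k + 5, C = 1.
Key eq: (k + 2)·f(k+1) = (k + 4)·f(k) + (1).
deg f ≤ 2 (via 1,1,0).
A polynomial solution: f(k) = k*(k + 5)/12.
Certificate R = B(k−1)f/C = k*(k + 4)*(k + 5)/12 gives s_k = k*(k + 5)/(6*(k + 2)*(k + 3)).
Check: Δs_k = 2/(k**3 + 9*k**2 + 26*k + 24). ✓
Sum = s_(8) − s_(2); s_(8) = 26/165, s_(2) = 7/60 ⇒ 9/220.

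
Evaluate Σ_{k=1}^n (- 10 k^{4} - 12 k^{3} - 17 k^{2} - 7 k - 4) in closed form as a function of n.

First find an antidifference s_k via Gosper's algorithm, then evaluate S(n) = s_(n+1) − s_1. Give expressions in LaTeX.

S(n) = n \left(- 2 n^{4} - 8 n^{3} - 15 n^{2} - 15 n - 10\right)

The ratio is (10*k**4 + 52*k**3 + 113*k**2 + 117*k + 50)/(10*k**4 + 12*k**3 + 17*k**2 + 7*k + 4).
A = 1, B = 1, C = k**4 + 6*k**3/5 + 17*k**2/10 + 7*k/10 + 2/5.
Set up (1)·f(k+1) − (1)·f(k) − (k**4 + 6*k**3/5 + 17*k**2/10 + 7*k/10 + 2/5) = 0.
deg f ≤ 5 (via 0,0,4).
A polynomial solution: f(k) = k*(2*k**4 - 2*k**3 + 3*k**2 - 2*k + 3)/10.
R(k) = B(k−1)·f(k)/C(k) = k*(2*k**4 - 2*k**3 + 3*k**2 - 2*k + 3)/(10*k**4 + 12*k**3 + 17*k**2 + 7*k + 4); s_k = R·t_k = k*(-2*k**4 + 2*k**3 - 3*k**2 + 2*k - 3).
Δs = -10*k**4 - 12*k**3 - 17*k**2 - 7*k - 4, as required.
Σ_(k=1)^n t_k = s_(n+1) − s_(1) = (-2*n**5 - 8*n**4 - 15*n**3 - 15*n**2 - 10*n - 4) − (-4), i.e. n*(-2*n**4 - 8*n**3 - 15*n**2 - 15*n - 10).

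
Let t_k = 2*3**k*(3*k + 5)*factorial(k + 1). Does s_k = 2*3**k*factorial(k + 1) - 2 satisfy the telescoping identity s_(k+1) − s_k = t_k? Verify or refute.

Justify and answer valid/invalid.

valid (s_(k+1) − s_k reduces to t_k)

s_(k+1) = 2*3**(k + 1)*factorial(k + 2) - 2
s_(k+1) − s_k = 2*3**k*(3*k + 5)*factorial(k + 1)
(s_(k+1) − s_k) − t_k = 0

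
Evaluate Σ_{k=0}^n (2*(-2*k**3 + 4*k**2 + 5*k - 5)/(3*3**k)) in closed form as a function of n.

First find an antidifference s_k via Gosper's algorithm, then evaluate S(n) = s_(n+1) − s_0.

Step 1: r(k) = (2*k**3 + 2*k**2 - 7*k - 2)/(3*(2*k**3 - 4*k**2 - 5*k + 5)).
Factor: A=1/3; B=1; C=k**3 - 2*k**2 - 5*k/2 + 5/2.
Key eq: (1/3)·f(k+1) = (1)·f(k) + (k**3 - 2*k**2 - 5*k/2 + 5/2).
d = 3 from the (0,0,3) case.
Solve for f: f(k) = -3*(2*k**3 - k**2 - 3*k + 4)/4 (degree 3 ≤ 3).
Get s_k = R·t_k = (2*k**3 - k**2 - 3*k + 4)/3**k with R(k) = B(k−1)f(k)/C(k) = -3*(2*k**3 - k**2 - 3*k + 4)/(2*(2*k**3 - 4*k**2 - 5*k + 5)).
Check: Δs_k = 2*(-2*k**3 + 4*k**2 + 5*k - 5)/(3*3**k). ✓
Evaluate: s_(n+1) = 3**(-n - 1)*(2*n**3 + 5*n**2 + n + 2); subtract s_(0) = 4 ⇒ S(n) = (-12*3**n + 2*n**3 + 5*n**2 + n + 2)/(3*3**n).

S(n) = (-12*3**n + 2*n**3 + 5*n**2 + n + 2)/(3*3**n)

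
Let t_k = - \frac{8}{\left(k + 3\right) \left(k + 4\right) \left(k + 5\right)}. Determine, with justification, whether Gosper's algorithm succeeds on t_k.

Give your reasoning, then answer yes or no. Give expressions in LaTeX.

Yes. s_k = \frac{k \left(- k - 7\right)}{3 \left(k + 3\right) \left(k + 4\right)}.

t_(k+1)/t_k = (k + 3)/(k + 6).
Factor: A=k + 3; B=k + 6; C=1.
f must satisfy (k + 3)·f(k+1) − (k + 5)·f(k) = 1.
Degrees (1,1,0) ⇒ d ≤ 2.
Match coefficients ⇒ f(k) = k*(k + 7)/24.
So s_k = (B(k−1)f/C)·t_k = (k*(k + 5)*(k + 7)/24)·t_k = k*(-k - 7)/(3*(k + 3)*(k + 4)).
Check: Δs_k = -8/(k**3 + 12*k**2 + 47*k + 60). ✓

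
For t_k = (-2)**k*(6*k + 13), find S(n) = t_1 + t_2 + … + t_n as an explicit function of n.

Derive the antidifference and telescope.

S(n) = 4*(-2)**n*n + 10*(-2)**n - 10

Compute t_(k+1)/t_k: get 2*(-6*k - 19)/(6*k + 13).
So A=-2 and B=1, with C=k + 13/6.
Need (-2)·f(k+1) − (1)·f(k) = k + 13/6.
deg f ≤ 1 (via 0,0,1).
A polynomial solution: f(k) = -(2*k + 3)/6.
Get s_k = R·t_k = (-2)**k*(-2*k - 3) with R(k) = B(k−1)f(k)/C(k) = -(2*k + 3)/(6*k + 13).
Δs = (-2)**k*(6*k + 13), as required.
Σ_(k=1)^n t_k = s_(n+1) − s_(1) = (2*(-2)**n*(2*n + 5)) − (10), i.e. 4*(-2)**n*n + 10*(-2)**n - 10.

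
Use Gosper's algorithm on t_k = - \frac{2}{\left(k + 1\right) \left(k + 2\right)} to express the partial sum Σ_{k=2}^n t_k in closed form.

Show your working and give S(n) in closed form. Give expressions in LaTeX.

S(n) = \frac{2 \left(1 - n\right)}{3 \left(n + 2\right)}

r(k) = (k + 1)/(k + 3) after simplifying.
Gosper form: A/B · C(k+1)/C(k) with A=k + 1, B=k + 3, C=1.
f must satisfy (k + 1)·f(k+1) − (k + 2)·f(k) = 1.
d = 1 from the (1,1,0) case.
Coefficient equations give f(k) = k.
R(k) = B(k−1)·f(k)/C(k) = k*(k + 2); s_k = R·t_k = -2*k/(k + 1).
Check: Δs_k = -2/(k**2 + 3*k + 2). ✓
Evaluate: s_(n+1) = 2*(-n - 1)/(n + 2); subtract s_(2) = -4/3 ⇒ S(n) = 2*(1 - n)/(3*(n + 2)).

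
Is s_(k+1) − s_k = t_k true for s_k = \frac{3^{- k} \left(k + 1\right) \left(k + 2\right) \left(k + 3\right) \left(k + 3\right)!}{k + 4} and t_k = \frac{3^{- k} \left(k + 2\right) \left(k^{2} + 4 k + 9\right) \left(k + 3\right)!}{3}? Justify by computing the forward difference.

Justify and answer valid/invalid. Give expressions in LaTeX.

s_(k+1) = (k + 2)*(k + 3)*(k + 4)*factorial(k + 4)/(3*3**k*(k + 5))
s_(k+1) − s_k = (k + 2)*(k + 3)*(k**3 + 9*k**2 + 30*k + 49)*factorial(k + 3)/(3*3**k*(k + 4)*(k + 5))
(s_(k+1) − s_k) − t_k = -(k + 2)*(k**3 + 8*k**2 + 22*k + 33)*factorial(k + 3)/(3*3**k*(k + 4)*(k + 5))

Invalid: residual - \frac{3^{- k} \left(k + 2\right) \left(k^{3} + 8 k^{2} + 22 k + 33\right) \left(k + 3\right)!}{3 \left(k + 4\right) \left(k + 5\right)} ≠ 0.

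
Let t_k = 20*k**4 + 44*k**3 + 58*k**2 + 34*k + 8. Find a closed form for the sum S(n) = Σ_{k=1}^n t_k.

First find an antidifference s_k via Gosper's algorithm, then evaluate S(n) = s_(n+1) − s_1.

S(n) = n*(4*n**4 + 21*n**3 + 48*n**2 + 57*n + 34)

r(k) = (10*k**4 + 62*k**3 + 155*k**2 + 181*k + 82)/(10*k**4 + 22*k**3 + 29*k**2 + 17*k + 4) after simplifying.
Gosper form: A/B · C(k+1)/C(k) with A=1, B=1, C=k**4 + 11*k**3/5 + 29*k**2/10 + 17*k/10 + 2/5.
Solve (1)·f(k+1) − (1)·f(k) = k**4 + 11*k**3/5 + 29*k**2/10 + 17*k/10 + 2/5.
Degrees (0,0,4) ⇒ d ≤ 5.
Solve for f: f(k) = k**2*(4*k**3 + k**2 + 4*k - 1)/20 (degree 5 ≤ 5).
So s_k = (B(k−1)f/C)·t_k = (k**2*(4*k**3 + k**2 + 4*k - 1)/(2*(10*k**4 + 22*k**3 + 29*k**2 + 17*k + 4)))·t_k = k**2*(4*k**3 + k**2 + 4*k - 1).
Check: Δs_k = 20*k**4 + 44*k**3 + 58*k**2 + 34*k + 8. ✓
Telescope: S(n) = s_(n+1) − s_(1) = 4*n**5 + 21*n**4 + 48*n**3 + 57*n**2 + 34*n + 8 − (8) = n*(4*n**4 + 21*n**3 + 48*n**2 + 57*n + 34).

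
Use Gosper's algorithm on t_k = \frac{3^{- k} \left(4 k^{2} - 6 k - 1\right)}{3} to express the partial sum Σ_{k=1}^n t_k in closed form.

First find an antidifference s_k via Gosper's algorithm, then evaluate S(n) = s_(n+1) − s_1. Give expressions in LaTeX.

r(k) = (4*k**2 + 2*k - 3)/(3*(4*k**2 - 6*k - 1)) after simplifying.
Take A(k)=1/3, B(k)=1, C(k)=k**2 - 3*k/2 - 1/4.
Set up (1/3)·f(k+1) − (1)·f(k) − (k**2 - 3*k/2 - 1/4) = 0.
From deg A=0, deg B=0, deg C=2: d=2.
Coefficient equations give f(k) = -3*k*(2*k - 1)/4.
So s_k = (B(k−1)f/C)·t_k = (-3*k*(2*k - 1)/(4*k**2 - 6*k - 1))·t_k = k*(1 - 2*k)/3**k.
s_(k+1) − s_k = (4*k**2 - 6*k - 1)/(3*3**k) = t_k.
Telescope: S(n) = s_(n+1) − s_(1) = 3**(-n - 1)*(-2*n**2 - 3*n - 1) − (-1/3) = 3**(-n - 1)*(3**n - 2*n**2 - 3*n - 1).

S(n) = 3^{- n - 1} \left(3^{n} - 2 n^{2} - 3 n - 1\right)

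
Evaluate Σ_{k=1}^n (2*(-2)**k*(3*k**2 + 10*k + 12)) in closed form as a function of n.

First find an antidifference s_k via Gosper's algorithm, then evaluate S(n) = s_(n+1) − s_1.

t_(k+1)/t_k = 2*(-3*k**2 - 16*k - 25)/(3*k**2 + 10*k + 12).
Gosper form: A/B · C(k+1)/C(k) with A=-2, B=1, C=k**2 + 10*k/3 + 4.
Key eq: (-2)·f(k+1) = (1)·f(k) + (k**2 + 10*k/3 + 4).
Degrees (0,0,2) ⇒ d ≤ 2.
Solve for f: f(k) = -(k**2 + 2*k + 2)/3 (degree 2 ≤ 2).
R(k) = B(k−1)·f(k)/C(k) = -(k**2 + 2*k + 2)/(3*k**2 + 10*k + 12); s_k = R·t_k = (-2)**(k + 1)*(k**2 + 2*k + 2).
Check: Δs_k = 2*(-2)**k*(3*k**2 + 10*k + 12). ✓
Telescope: S(n) = s_(n+1) − s_(1) = (-2)**(n + 2)*(n**2 + 4*n + 5) − (20) = 4*(-2)**n*n**2 + 16*(-2)**n*n + 20*(-2)**n - 20.

S(n) = 4*(-2)**n*n**2 + 16*(-2)**n*n + 20*(-2)**n - 20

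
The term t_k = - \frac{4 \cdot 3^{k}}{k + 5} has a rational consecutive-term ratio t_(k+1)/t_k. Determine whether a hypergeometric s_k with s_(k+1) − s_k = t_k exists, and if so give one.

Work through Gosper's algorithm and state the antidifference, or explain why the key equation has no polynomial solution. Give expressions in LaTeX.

r(k) = 3*(k + 5)/(k + 6) after simplifying.
Factor: A=3*k + 15; B=k + 6; C=1.
f must satisfy (3*k + 15)·f(k+1) − (k + 5)·f(k) = 1.
From deg A=1, deg B=1, deg C=0: d=-1.
Negative degree bound (-1): no f exists, t_k not Gosper-summable.

none — t_k is not Gosper-summable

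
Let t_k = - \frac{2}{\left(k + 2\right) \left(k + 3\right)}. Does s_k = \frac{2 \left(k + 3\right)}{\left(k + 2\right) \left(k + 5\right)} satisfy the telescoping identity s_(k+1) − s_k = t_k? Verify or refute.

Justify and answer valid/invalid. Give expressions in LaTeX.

s_(k+1) = 2*(k + 4)/((k + 3)*(k + 6))
s_(k+1) − s_k = 2*(-k**2 - 7*k - 14)/(k**4 + 16*k**3 + 91*k**2 + 216*k + 180)
(s_(k+1) − s_k) − t_k = 8*(k + 4)/(k**4 + 16*k**3 + 91*k**2 + 216*k + 180)

Invalid: residual \frac{8 \left(k + 4\right)}{k^{4} + 16 k^{3} + 91 k^{2} + 216 k + 180} ≠ 0.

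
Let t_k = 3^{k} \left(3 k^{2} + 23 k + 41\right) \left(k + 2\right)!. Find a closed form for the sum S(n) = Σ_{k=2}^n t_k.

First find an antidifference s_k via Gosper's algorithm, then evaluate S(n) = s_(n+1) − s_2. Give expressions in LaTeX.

S(n) = 3 \cdot 3^{n} n \left(n + 3\right)! + 15 \cdot 3^{n} \left(n + 3\right)! - 1296

Step 1: r(k) = 3*(3*k**3 + 38*k**2 + 154*k + 201)/(3*k**2 + 23*k + 41).
Factor: A=3*k + 9; B=1; C=k**2 + 23*k/3 + 41/3.
Solve (3*k + 9)·f(k+1) − (1)·f(k) = k**2 + 23*k/3 + 41/3.
d = 1 from the (1,0,2) case.
Coefficient equations give f(k) = (k + 4)/3.
Get s_k = R·t_k = 3**k*(k + 4)*factorial(k + 2) with R(k) = B(k−1)f(k)/C(k) = (k + 4)/(3*k**2 + 23*k + 41).
Check: Δs_k = 3**k*(3*k**2 + 23*k + 41)*factorial(k + 2). ✓
Evaluate: s_(n+1) = 3**(n + 1)*(n + 5)*factorial(n + 3); subtract s_(2) = 1296 ⇒ S(n) = 3*3**n*n*factorial(n + 3) + 15*3**n*factorial(n + 3) - 1296.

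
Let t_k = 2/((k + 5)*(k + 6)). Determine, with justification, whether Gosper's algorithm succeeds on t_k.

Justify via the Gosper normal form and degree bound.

Yes. s_k = 2*k/(5*(k + 5)).

Ratio r(k) = (k + 5)/(k + 7).
Take A(k)=k + 5, B(k)=k + 7, C(k)=1.
Need (k + 5)·f(k+1) − (k + 6)·f(k) = 1.
From deg A=1, deg B=1, deg C=0: d=1.
Solve for f: f(k) = k/5 (degree 1 ≤ 1).
Get s_k = R·t_k = 2*k/(5*(k + 5)) with R(k) = B(k−1)f(k)/C(k) = k*(k + 6)/5.
Check: Δs_k = 2/(k**2 + 11*k + 30). ✓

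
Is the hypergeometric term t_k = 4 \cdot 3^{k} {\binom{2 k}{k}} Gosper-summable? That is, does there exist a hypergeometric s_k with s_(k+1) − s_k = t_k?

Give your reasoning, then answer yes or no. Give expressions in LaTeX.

Ratio r(k) = 6*(2*k + 1)/(k + 1).
Gosper form: A/B · C(k+1)/C(k) with A=12*k + 6, B=k + 1, C=1.
Set up (12*k + 6)·f(k+1) − (k)·f(k) − (1) = 0.
Degrees (1,1,0) ⇒ d ≤ -1.
deg f ≤ -1 is impossible — no certificate.

No — key equation has no polynomial f.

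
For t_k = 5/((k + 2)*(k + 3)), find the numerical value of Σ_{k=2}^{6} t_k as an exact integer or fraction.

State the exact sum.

Σ = 25/36

Step 1: r(k) = (k + 2)/(k + 4).
Gosper form: A/B · C(k+1)/C(k) with A=k + 2, B=k + 4, C=1.
Solve (k + 2)·f(k+1) − (k + 3)·f(k) = 1.
Degrees (1,1,0) ⇒ d ≤ 1.
Match coefficients ⇒ f(k) = k/2.
Certificate R = B(k−1)f/C = k*(k + 3)/2 gives s_k = 5*k/(2*(k + 2)).
Check: Δs_k = 5/(k**2 + 5*k + 6). ✓
Telescoping: Σ = s_(7) − s_(2) = 35/18 − (5/4) = 25/36.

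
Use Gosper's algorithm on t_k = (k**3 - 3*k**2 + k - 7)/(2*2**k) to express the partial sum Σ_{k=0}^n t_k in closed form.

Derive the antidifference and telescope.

S(n) = 2**(-n - 1)*(-2**(n + 2) - n**3 - 3*n**2 - 7*n - 3)

Ratio r(k) = (k**3/2 - k - 4)/(k**3 - 3*k**2 + k - 7).
So A=1/2 and B=1, with C=k**3 - 3*k**2 + k - 7.
Set up (1/2)·f(k+1) − (1)·f(k) − (k**3 - 3*k**2 + k - 7) = 0.
Bound: deg f ≤ 3.
Solving with deg f ≤ 3: f(k) = -2*(k**3 + 4*k - 2).
Get s_k = R·t_k = (-k**3 - 4*k + 2)/2**k with R(k) = B(k−1)f(k)/C(k) = -2*(k**3 + 4*k - 2)/(k**3 - 3*k**2 + k - 7).
Check: Δs_k = (k**3 - 3*k**2 + k - 7)/(2*2**k). ✓
Σ_(k=0)^n t_k = s_(n+1) − s_(0) = (2**(-n - 1)*(-n**3 - 3*n**2 - 7*n - 3)) − (2), i.e. 2**(-n - 1)*(-2**(n + 2) - n**3 - 3*n**2 - 7*n - 3).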